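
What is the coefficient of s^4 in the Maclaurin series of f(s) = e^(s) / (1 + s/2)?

Expand each factor separately, then convolve coefficients.
[s^0] = 1;  [s^1] = 1/2;  [s^2] = 1/4;  [s^3] = 1/24;  [s^4] = 1/48.

1/48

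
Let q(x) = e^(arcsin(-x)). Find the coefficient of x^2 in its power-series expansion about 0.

1/2

Substitute the inner expansion into the outer series and collect powers.
q(0) = 1
q′(0) = -1
q′′(0) = 1
So c_2 = q′′(0)/2! = 1/2.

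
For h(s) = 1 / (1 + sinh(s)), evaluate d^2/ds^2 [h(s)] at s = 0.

Use the geometric series for the reciprocal, then substitute.
From the series, [s^2] h = 1; multiply by 2! = 2 to get 2.

2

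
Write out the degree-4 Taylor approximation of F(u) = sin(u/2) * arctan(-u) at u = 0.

Expand each factor separately, then convolve coefficients.
[u^0] = 0;  [u^1] = 0;  [u^2] = -1/2;  [u^3] = 0;  [u^4] = 3/16.

3*u^4/16 - u^2/2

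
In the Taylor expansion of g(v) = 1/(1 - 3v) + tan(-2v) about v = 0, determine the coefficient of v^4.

Expand each term separately and add.
g(0) = 1
g′(0) = 1
g′′(0) = 18
g′′′(0) = 146
g^(4)(0) = 1944
So c_4 = g^(4)(0)/4! = 81.

81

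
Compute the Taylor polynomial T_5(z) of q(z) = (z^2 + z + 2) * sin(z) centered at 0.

-3*z^5/20 - z^4/6 + 2*z^3/3 + z^2 + 2*z

Distribute the polynomial across the series and collect like powers.
q(0) = 0
q′(0) = 2
q′′(0) = 2
q′′′(0) = 4
q^(4)(0) = -4
q^(5)(0) = -18
The Taylor polynomial is Σ q^(k)(0)/k! · z^k.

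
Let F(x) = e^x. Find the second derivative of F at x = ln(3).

The coefficient of (x - ln(3))^2 in the expansion is 3/2, so F′′(ln(3)) = 2! * (3/2) = 3.

3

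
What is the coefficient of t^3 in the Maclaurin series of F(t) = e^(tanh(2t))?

-4/3

Plug the Maclaurin series of the inner function into that of the outer and collect terms.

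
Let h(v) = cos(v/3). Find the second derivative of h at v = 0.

-1/9

Use the known series and substitute for the argument.
The coefficient of v^2 in the expansion is -1/18, so h′′(0) = 2! * (-1/18) = -1/9.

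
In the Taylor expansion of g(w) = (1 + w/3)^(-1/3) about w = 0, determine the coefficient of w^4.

35/19683

g(0) = 1
g′(0) = -1/9
g′′(0) = 4/81
g′′′(0) = -28/729
g^(4)(0) = 280/6561
So c_4 = g^(4)(0)/4! = 35/19683.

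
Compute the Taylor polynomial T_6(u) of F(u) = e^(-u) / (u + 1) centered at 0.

Use 1/(1 - r) = Σ r^k on the denominator, then take the Cauchy product.
[u^0] = 1;  [u^1] = -2;  [u^2] = 5/2;  [u^3] = -8/3;  [u^4] = 65/24;  [u^5] = -163/60;  [u^6] = 1957/720.

1957*u^6/720 - 163*u^5/60 + 65*u^4/24 - 8*u^3/3 + 5*u^2/2 - 2*u + 1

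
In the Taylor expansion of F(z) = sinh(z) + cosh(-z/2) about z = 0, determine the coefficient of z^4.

1/384

Expand each term separately and add.
F(0) = 1
F′(0) = 1
F′′(0) = 1/4
F′′′(0) = 1
F^(4)(0) = 1/16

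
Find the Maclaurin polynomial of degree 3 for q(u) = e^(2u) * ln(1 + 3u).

Write out both Maclaurin series and multiply, keeping only the needed powers.
q(0) = 0
q′(0) = 3
q′′(0) = 3
q′′′(0) = 36

6*u^3 + 3*u^2/2 + 3*u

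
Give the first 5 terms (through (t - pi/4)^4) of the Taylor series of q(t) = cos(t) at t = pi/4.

Apply the Taylor formula c_k = f^(k)(a)/k!.

sqrt(2)*(t - pi/4)^4/48 + sqrt(2)*(t - pi/4)^3/12 - sqrt(2)*(t - pi/4)^2/4 - sqrt(2)*(t - pi/4)/2 + sqrt(2)/2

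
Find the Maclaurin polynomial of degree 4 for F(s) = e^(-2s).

2*s^4/3 - 4*s^3/3 + 2*s^2 - 2*s + 1

Compute the successive derivatives at the expansion point and divide by k!.
F(0) = 1
F′(0) = -2
F′′(0) = 4
F′′′(0) = -8
F^(4)(0) = 16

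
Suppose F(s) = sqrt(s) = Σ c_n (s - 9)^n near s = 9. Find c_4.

-5/279936

Use the known series and substitute for the argument.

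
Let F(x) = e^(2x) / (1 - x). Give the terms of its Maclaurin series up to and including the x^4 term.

Write out both Maclaurin series and multiply, keeping only the needed powers.
[x^0] = 1;  [x^1] = 3;  [x^2] = 5;  [x^3] = 19/3;  [x^4] = 7.

7*x^4 + 19*x^3/3 + 5*x^2 + 3*x + 1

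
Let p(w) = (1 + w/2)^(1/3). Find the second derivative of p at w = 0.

Differentiate repeatedly and evaluate at the center.
The coefficient of w^2 in the expansion is -1/36, so p′′(0) = 2! * (-1/36) = -1/18.

-1/18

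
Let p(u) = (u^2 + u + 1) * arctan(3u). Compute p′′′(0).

Multiply each power in the prefactor through the base expansion.
From the series, [u^3] p = -6; multiply by 3! = 6 to get -36.

-36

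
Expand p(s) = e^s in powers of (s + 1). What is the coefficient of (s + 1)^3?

e^(-1)/6

p(-1) = e^(-1)
p′(-1) = e^(-1)
p′′(-1) = e^(-1)
p′′′(-1) = e^(-1)
Dividing each by k! gives the coefficients c_0, ..., c_3.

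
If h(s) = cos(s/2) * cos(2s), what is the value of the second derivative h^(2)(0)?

-17/4

Expand each factor separately, then convolve coefficients.
The coefficient of s^2 in the expansion is -17/8, so h′′(0) = 2! * (-17/8) = -17/4.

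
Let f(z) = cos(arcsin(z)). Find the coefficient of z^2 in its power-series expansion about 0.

-1/2

Compose series: expand the inner function first, then feed it into the outer expansion.
[z^0] = 1;  [z^1] = 0;  [z^2] = -1/2.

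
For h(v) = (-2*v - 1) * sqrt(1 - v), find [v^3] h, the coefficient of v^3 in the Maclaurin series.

Distribute the polynomial across the series and collect like powers.
h(0) = -1
h′(0) = -3/2
h′′(0) = 9/4
h′′′(0) = 15/8
So c_3 = h′′′(0)/3! = 5/16.

5/16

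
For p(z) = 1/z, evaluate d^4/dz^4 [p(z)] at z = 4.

3/128

The coefficient of (z - 4)^4 in the expansion is 1/1024, so p^(4)(4) = 4! * (1/1024) = 3/128.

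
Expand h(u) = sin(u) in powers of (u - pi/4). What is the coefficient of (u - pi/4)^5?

sqrt(2)/240

h(pi/4) = sqrt(2)/2
h′(pi/4) = sqrt(2)/2
h′′(pi/4) = -sqrt(2)/2
h′′′(pi/4) = -sqrt(2)/2
h^(4)(pi/4) = sqrt(2)/2
h^(5)(pi/4) = sqrt(2)/2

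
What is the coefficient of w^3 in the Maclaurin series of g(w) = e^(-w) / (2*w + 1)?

Use 1/(1 - r) = Σ r^k on the denominator, then take the Cauchy product.
[w^0] = 1;  [w^1] = -3;  [w^2] = 13/2;  [w^3] = -79/6.
So c_3 = g′′′(0)/3! = -79/6.

-79/6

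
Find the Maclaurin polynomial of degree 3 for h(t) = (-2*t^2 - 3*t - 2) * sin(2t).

-4*t^3/3 - 6*t^2 - 4*t

Multiply each power in the prefactor through the base expansion.
h(0) = 0
h′(0) = -4
h′′(0) = -12
h′′′(0) = -8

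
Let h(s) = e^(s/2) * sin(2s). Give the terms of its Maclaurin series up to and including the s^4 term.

-5*s^4/8 - 13*s^3/12 + s^2 + 2*s

Multiply the two series term by term and collect like powers.
h(0) = 0
h′(0) = 2
h′′(0) = 2
h′′′(0) = -13/2
h^(4)(0) = -15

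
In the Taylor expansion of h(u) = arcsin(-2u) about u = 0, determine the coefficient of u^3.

[u^0] = 0;  [u^1] = -2;  [u^2] = 0;  [u^3] = -4/3.
So c_3 = h′′′(0)/3! = -4/3.

-4/3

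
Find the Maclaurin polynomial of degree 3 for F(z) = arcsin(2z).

4*z^3/3 + 2*z

F(0) = 0
F′(0) = 2
F′′(0) = 0
F′′′(0) = 8
Dividing each by k! gives the coefficients c_0, ..., c_3.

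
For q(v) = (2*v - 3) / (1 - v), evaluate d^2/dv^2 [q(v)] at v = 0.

-2

Multiply each power in the prefactor through the base expansion.
From the series, [v^2] q = -1; multiply by 2! = 2 to get -2.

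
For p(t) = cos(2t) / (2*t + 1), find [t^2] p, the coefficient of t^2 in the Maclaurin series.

2

Expand 1/(denominator) as a geometric series and multiply by the numerator's series.
p(0) = 1
p′(0) = -2
p′′(0) = 4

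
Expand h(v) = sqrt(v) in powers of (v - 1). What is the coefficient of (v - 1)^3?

h(1) = 1
h′(1) = 1/2
h′′(1) = -1/4
h′′′(1) = 3/8
So c_3 = h′′′(1)/3! = 1/16.

1/16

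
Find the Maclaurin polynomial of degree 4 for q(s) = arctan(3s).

-9*s^3 + 3*s

q(0) = 0
q′(0) = 3
q′′(0) = 0
q′′′(0) = -54
q^(4)(0) = 0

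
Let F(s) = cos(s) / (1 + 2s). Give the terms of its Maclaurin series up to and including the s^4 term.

Expand each factor separately, then convolve coefficients.
F(0) = 1
F′(0) = -2
F′′(0) = 7
F′′′(0) = -42
F^(4)(0) = 337

337*s^4/24 - 7*s^3 + 7*s^2/2 - 2*s + 1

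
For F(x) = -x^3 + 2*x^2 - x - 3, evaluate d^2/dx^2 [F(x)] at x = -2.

Differentiate repeatedly and evaluate at the center.
From the series, [(x + 2)^2] F = 8; multiply by 2! = 2 to get 16.

16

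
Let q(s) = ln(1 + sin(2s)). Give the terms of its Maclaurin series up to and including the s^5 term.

4*s^5/3 - 4*s^4/3 + 4*s^3/3 - 2*s^2 + 2*s

Compose series: expand the inner function first, then feed it into the outer expansion.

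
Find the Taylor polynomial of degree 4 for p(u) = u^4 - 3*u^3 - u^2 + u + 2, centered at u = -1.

(u + 1)^4 - 7*(u + 1)^3 + 14*(u + 1)^2 - 10*(u + 1) + 4

p(-1) = 4
p′(-1) = -10
p′′(-1) = 28
p′′′(-1) = -42
p^(4)(-1) = 24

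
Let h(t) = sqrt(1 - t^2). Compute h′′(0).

-1

Use the known series and substitute for the argument.
The coefficient of t^2 in the expansion is -1/2, so h′′(0) = 2! * (-1/2) = -1.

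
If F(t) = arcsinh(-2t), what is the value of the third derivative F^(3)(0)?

The coefficient of t^3 in the expansion is 4/3, so F′′′(0) = 3! * (4/3) = 8.

8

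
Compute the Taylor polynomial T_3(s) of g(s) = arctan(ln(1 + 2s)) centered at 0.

-2*s^2 + 2*s

Compose series: expand the inner function first, then feed it into the outer expansion.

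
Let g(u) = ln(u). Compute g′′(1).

From the series, [(u - 1)^2] g = -1/2; multiply by 2! = 2 to get -1.

-1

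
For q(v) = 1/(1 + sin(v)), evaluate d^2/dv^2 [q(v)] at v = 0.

2

Plug the Maclaurin series of the inner function into that of the outer and collect terms.
The coefficient of v^2 in the expansion is 1, so q′′(0) = 2! * (1) = 2.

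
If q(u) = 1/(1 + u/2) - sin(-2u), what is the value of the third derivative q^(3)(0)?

Combine the two series term by term.
From the series, [u^3] q = -35/24; multiply by 3! = 6 to get -35/4.

-35/4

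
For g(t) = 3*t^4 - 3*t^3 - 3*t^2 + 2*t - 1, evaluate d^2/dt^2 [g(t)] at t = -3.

372

From the series, [(t + 3)^2] g = 186; multiply by 2! = 2 to get 372.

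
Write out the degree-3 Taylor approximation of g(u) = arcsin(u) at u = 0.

u^3/6 + u

[u^0] = 0;  [u^1] = 1;  [u^2] = 0;  [u^3] = 1/6.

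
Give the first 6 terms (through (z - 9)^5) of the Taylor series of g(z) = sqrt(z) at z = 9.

Compute the successive derivatives at the expansion point and divide by k!.
g(9) = 3
g′(9) = 1/6
g′′(9) = -1/108
g′′′(9) = 1/648
g^(4)(9) = -5/11664
g^(5)(9) = 35/209952

7*(z - 9)^5/5038848 - 5*(z - 9)^4/279936 + (z - 9)^3/3888 - (z - 9)^2/216 + (z - 9)/6 + 3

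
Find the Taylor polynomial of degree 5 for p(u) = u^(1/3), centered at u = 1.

Compute the successive derivatives at the expansion point and divide by k!.
[(u - 1)^0] = 1;  [(u - 1)^1] = 1/3;  [(u - 1)^2] = -1/9;  [(u - 1)^3] = 5/81;  [(u - 1)^4] = -10/243;  [(u - 1)^5] = 22/729.

22*(u - 1)^5/729 - 10*(u - 1)^4/243 + 5*(u - 1)^3/81 - (u - 1)^2/9 + (u - 1)/3 + 1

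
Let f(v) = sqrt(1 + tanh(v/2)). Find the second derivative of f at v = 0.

-1/16

Plug the Maclaurin series of the inner function into that of the outer and collect terms.
From the series, [v^2] f = -1/32; multiply by 2! = 2 to get -1/16.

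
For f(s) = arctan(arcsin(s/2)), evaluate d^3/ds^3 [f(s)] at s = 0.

-1/8

Substitute the inner expansion into the outer series and collect powers.
The coefficient of s^3 in the expansion is -1/48, so f′′′(0) = 3! * (-1/48) = -1/8.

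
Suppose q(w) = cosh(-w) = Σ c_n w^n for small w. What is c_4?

Apply the Taylor formula c_k = f^(k)(a)/k!.
q(0) = 1
q′(0) = 0
q′′(0) = 1
q′′′(0) = 0
q^(4)(0) = 1

1/24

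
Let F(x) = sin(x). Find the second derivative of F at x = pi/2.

From the series, [(x - pi/2)^2] F = -1/2; multiply by 2! = 2 to get -1.

-1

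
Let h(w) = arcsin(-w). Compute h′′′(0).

-1

Use the known series and substitute for the argument.
The coefficient of w^3 in the expansion is -1/6, so h′′′(0) = 3! * (-1/6) = -1.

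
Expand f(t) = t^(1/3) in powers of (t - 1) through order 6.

-154*(t - 1)^6/6561 + 22*(t - 1)^5/729 - 10*(t - 1)^4/243 + 5*(t - 1)^3/81 - (t - 1)^2/9 + (t - 1)/3 + 1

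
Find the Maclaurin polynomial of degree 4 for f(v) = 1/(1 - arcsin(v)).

4*v^4/3 + 7*v^3/6 + v^2 + v + 1

Substitute the inner expansion into the outer series and collect powers.
[v^0] = 1;  [v^1] = 1;  [v^2] = 1;  [v^3] = 7/6;  [v^4] = 4/3.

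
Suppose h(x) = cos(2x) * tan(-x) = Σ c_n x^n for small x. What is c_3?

Write out both Maclaurin series and multiply, keeping only the needed powers.
h(0) = 0
h′(0) = -1
h′′(0) = 0
h′′′(0) = 10

5/3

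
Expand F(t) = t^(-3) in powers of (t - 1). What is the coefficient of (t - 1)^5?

F(1) = 1
F′(1) = -3
F′′(1) = 12
F′′′(1) = -60
F^(4)(1) = 360
F^(5)(1) = -2520
So c_5 = F^(5)(1)/5! = -21.

-21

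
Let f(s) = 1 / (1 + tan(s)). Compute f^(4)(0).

Write 1/(1+u) = 1 - u + u^2 - u^3 + ... and substitute the series for u.
From the series, [s^4] f = 5/3; multiply by 4! = 24 to get 40.

40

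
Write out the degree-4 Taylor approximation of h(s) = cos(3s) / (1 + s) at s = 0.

Take the Cauchy product of the two expansions.

-s^4/8 + 7*s^3/2 - 7*s^2/2 - s + 1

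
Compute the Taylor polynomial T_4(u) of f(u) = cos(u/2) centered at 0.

u^4/384 - u^2/8 + 1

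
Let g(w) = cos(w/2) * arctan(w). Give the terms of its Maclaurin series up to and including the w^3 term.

Take the Cauchy product of the two expansions.
g(0) = 0
g′(0) = 1
g′′(0) = 0
g′′′(0) = -11/4
Dividing each by k! gives the coefficients c_0, ..., c_3.

-11*w^3/24 + w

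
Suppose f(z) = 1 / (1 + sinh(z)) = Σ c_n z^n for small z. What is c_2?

Use the geometric series for the reciprocal, then substitute.
[z^0] = 1;  [z^1] = -1;  [z^2] = 1.

1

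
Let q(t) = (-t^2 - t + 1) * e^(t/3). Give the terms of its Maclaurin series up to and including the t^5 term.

-2^(18/175)*3^(3/35)*5^(12/25)*7^(159/175)*t^5/2250 - 119*t^4/1944 - 31*t^3/81 - 23*t^2/18 - 2*t/3 + 1

Shift and add copies of the series according to the polynomial's terms.
[t^0] = 1;  [t^1] = -2/3;  [t^2] = -23/18;  [t^3] = -31/81;  [t^4] = -119/1944;  [t^5] = -2^(18/175)*3^(3/35)*5^(12/25)*7^(159/175)/2250.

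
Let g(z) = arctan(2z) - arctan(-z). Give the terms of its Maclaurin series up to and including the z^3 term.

-3*z^3 + 3*z

Add the two expansions coefficient-wise.
g(0) = 0
g′(0) = 3
g′′(0) = 0
g′′′(0) = -18
The Taylor polynomial is Σ g^(k)(0)/k! · z^k.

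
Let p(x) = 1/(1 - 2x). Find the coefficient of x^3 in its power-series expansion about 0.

Differentiate repeatedly and evaluate at the center.
p(0) = 1
p′(0) = 2
p′′(0) = 8
p′′′(0) = 48
So c_3 = p′′′(0)/3! = 8.

8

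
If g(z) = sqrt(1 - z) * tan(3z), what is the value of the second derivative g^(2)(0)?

-3

Take the Cauchy product of the two expansions.
The coefficient of z^2 in the expansion is -3/2, so g′′(0) = 2! * (-3/2) = -3.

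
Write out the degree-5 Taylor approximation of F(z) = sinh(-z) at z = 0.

Differentiate repeatedly and evaluate at the center.
F(0) = 0
F′(0) = -1
F′′(0) = 0
F′′′(0) = -1
F^(4)(0) = 0
F^(5)(0) = -1

-z^5/120 - z^3/6 - z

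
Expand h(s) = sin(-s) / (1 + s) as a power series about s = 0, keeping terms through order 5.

Write out both Maclaurin series and multiply, keeping only the needed powers.
h(0) = 0
h′(0) = -1
h′′(0) = 2
h′′′(0) = -5
h^(4)(0) = 20
h^(5)(0) = -101

-101*s^5/120 + 5*s^4/6 - 5*s^3/6 + s^2 - s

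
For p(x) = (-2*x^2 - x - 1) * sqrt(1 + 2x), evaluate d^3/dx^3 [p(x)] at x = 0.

-12

Multiply each power in the prefactor through the base expansion.
The coefficient of x^3 in the expansion is -2, so p′′′(0) = 3! * (-2) = -12.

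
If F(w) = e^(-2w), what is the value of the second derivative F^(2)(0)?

4

Compute the successive derivatives at the expansion point and divide by k!.
From the series, [w^2] F = 2; multiply by 2! = 2 to get 4.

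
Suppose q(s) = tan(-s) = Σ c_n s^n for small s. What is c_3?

-1/3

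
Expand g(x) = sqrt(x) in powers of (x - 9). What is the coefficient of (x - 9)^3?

1/3888

[(x - 9)^0] = 3;  [(x - 9)^1] = 1/6;  [(x - 9)^2] = -1/216;  [(x - 9)^3] = 1/3888.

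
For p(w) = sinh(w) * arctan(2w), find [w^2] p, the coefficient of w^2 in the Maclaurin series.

Expand each factor separately, then convolve coefficients.
p(0) = 0
p′(0) = 0
p′′(0) = 4
Dividing each by k! gives the coefficients c_0, ..., c_2.

2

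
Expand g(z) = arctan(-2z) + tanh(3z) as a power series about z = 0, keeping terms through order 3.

Combine the two series term by term.
g(0) = 0
g′(0) = 1
g′′(0) = 0
g′′′(0) = -38
Then c_k = g^(k)(0)/k! gives each Taylor coefficient.

-19*z^3/3 + z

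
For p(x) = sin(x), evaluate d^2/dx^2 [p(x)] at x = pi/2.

The coefficient of (x - pi/2)^2 in the expansion is -1/2, so p′′(pi/2) = 2! * (-1/2) = -1.

-1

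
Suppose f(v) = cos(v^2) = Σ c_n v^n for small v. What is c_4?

-1/2

Compute the successive derivatives at the expansion point and divide by k!.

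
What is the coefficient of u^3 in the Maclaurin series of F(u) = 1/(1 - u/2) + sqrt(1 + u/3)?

55/432

Add the two expansions coefficient-wise.
[u^0] = 2;  [u^1] = 2/3;  [u^2] = 17/72;  [u^3] = 55/432.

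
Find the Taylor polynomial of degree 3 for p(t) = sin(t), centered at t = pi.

[(t - pi)^0] = 0;  [(t - pi)^1] = -1;  [(t - pi)^2] = 0;  [(t - pi)^3] = 1/6.

(t - pi)^3/6 - (t - pi)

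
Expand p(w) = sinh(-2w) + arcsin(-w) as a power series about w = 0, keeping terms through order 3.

Combine the two series term by term.
[w^0] = 0;  [w^1] = -3;  [w^2] = 0;  [w^3] = -3/2.

-3*w^3/2 - 3*w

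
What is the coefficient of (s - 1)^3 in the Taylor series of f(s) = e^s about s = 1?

e/6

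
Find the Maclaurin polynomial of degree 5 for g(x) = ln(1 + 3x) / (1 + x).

Write out both Maclaurin series and multiply, keeping only the needed powers.
g(0) = 0
g′(0) = 3
g′′(0) = -15
g′′′(0) = 99
g^(4)(0) = -882
g^(5)(0) = 10242
The Taylor polynomial is Σ g^(k)(0)/k! · x^k.

1707*x^5/20 - 147*x^4/4 + 33*x^3/2 - 15*x^2/2 + 3*x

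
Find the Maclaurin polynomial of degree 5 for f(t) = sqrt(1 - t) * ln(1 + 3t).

Write out both Maclaurin series and multiply, keeping only the needed powers.
[t^0] = 0;  [t^1] = 3;  [t^2] = -6;  [t^3] = 87/8;  [t^4] = -195/8;  [t^5] = 36969/640.

36969*t^5/640 - 195*t^4/8 + 87*t^3/8 - 6*t^2 + 3*t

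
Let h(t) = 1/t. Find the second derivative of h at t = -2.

-1/4

The coefficient of (t + 2)^2 in the expansion is -1/8, so h′′(-2) = 2! * (-1/8) = -1/4.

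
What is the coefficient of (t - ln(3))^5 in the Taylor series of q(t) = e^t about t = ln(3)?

1/40

q(ln(3)) = 3
q′(ln(3)) = 3
q′′(ln(3)) = 3
q′′′(ln(3)) = 3
q^(4)(ln(3)) = 3
q^(5)(ln(3)) = 3
So c_5 = q^(5)(ln(3))/5! = 1/40.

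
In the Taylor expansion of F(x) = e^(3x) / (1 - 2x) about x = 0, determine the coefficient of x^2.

29/2

Multiply the two series term by term and collect like powers.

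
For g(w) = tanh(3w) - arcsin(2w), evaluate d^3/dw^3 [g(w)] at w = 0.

-62

Combine the two series term by term.
From the series, [w^3] g = -31/3; multiply by 3! = 6 to get -62.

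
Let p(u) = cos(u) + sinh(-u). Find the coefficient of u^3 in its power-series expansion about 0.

-1/6

Add the two expansions coefficient-wise.
[u^0] = 1;  [u^1] = -1;  [u^2] = -1/2;  [u^3] = -1/6.
So c_3 = p′′′(0)/3! = -1/6.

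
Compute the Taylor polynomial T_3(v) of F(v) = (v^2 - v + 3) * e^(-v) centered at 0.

Multiply each power in the prefactor through the base expansion.
F(0) = 3
F′(0) = -4
F′′(0) = 7
F′′′(0) = -12

-2*v^3 + 7*v^2/2 - 4*v + 3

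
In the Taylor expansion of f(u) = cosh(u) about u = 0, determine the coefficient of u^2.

1/2

f(0) = 1
f′(0) = 0
f′′(0) = 1
So c_2 = f′′(0)/2! = 1/2.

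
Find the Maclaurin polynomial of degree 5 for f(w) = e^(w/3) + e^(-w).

-121*w^5/14580 + 41*w^4/972 - 13*w^3/81 + 5*w^2/9 - 2*w/3 + 2

Expand each term separately and add.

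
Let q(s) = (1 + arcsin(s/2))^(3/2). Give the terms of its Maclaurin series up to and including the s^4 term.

19*s^4/2048 + 3*s^3/128 + 3*s^2/32 + 3*s/4 + 1

Compose series: expand the inner function first, then feed it into the outer expansion.
q(0) = 1
q′(0) = 3/4
q′′(0) = 3/16
q′′′(0) = 9/64
q^(4)(0) = 57/256
Dividing each by k! gives the coefficients c_0, ..., c_4.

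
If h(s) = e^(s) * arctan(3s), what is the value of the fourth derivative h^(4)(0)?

Write out both Maclaurin series and multiply, keeping only the needed powers.
The coefficient of s^4 in the expansion is -17/2, so h^(4)(0) = 4! * (-17/2) = -204.

-204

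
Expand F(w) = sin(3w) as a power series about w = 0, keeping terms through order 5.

81*w^5/40 - 9*w^3/2 + 3*w

F(0) = 0
F′(0) = 3
F′′(0) = 0
F′′′(0) = -27
F^(4)(0) = 0
F^(5)(0) = 243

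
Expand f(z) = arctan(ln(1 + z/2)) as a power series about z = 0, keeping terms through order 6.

-z^6/1536 - 11*z^5/1920 + z^4/64 - z^2/8 + z/2

Compose series: expand the inner function first, then feed it into the outer expansion.
f(0) = 0
f′(0) = 1/2
f′′(0) = -1/4
f′′′(0) = 0
f^(4)(0) = 3/8
f^(5)(0) = -11/16
f^(6)(0) = -15/32
Then c_k = f^(k)(0)/k! gives each Taylor coefficient.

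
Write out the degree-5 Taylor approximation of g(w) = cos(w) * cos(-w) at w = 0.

w^4/3 - w^2 + 1

Write out both Maclaurin series and multiply, keeping only the needed powers.
[w^0] = 1;  [w^1] = 0;  [w^2] = -1;  [w^3] = 0;  [w^4] = 1/3;  [w^5] = 0.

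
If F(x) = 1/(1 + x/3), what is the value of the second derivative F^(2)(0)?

2/9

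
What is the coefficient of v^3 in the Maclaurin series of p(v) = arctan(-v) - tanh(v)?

2/3

Add the two expansions coefficient-wise.
[v^0] = 0;  [v^1] = -2;  [v^2] = 0;  [v^3] = 2/3.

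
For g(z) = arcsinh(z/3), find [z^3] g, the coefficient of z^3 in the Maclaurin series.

g(0) = 0
g′(0) = 1/3
g′′(0) = 0
g′′′(0) = -1/27

-1/162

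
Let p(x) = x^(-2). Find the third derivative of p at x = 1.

-24

Use the known series and substitute for the argument.
The coefficient of (x - 1)^3 in the expansion is -4, so p′′′(1) = 3! * (-4) = -24.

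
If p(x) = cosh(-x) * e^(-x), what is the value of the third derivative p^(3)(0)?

Take the Cauchy product of the two expansions.
From the series, [x^3] p = -2/3; multiply by 3! = 6 to get -4.

-4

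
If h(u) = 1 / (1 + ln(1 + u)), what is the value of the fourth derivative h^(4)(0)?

Write 1/(1+u) = 1 - u + u^2 - u^3 + ... and substitute the series for u.
The coefficient of u^4 in the expansion is 11/3, so h^(4)(0) = 4! * (11/3) = 88.

88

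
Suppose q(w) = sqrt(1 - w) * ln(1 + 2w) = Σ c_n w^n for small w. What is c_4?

Expand each factor separately, then convolve coefficients.
[w^0] = 0;  [w^1] = 2;  [w^2] = -3;  [w^3] = 41/12;  [w^4] = -125/24.

-125/24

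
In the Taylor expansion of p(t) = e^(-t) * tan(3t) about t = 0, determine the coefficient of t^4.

Take the Cauchy product of the two expansions.
p(0) = 0
p′(0) = 3
p′′(0) = -6
p′′′(0) = 63
p^(4)(0) = -228
Then c_k = p^(k)(0)/k! gives each Taylor coefficient.

-19/2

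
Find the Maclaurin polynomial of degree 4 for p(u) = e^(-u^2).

p(0) = 1
p′(0) = 0
p′′(0) = -2
p′′′(0) = 0
p^(4)(0) = 12

u^4/2 - u^2 + 1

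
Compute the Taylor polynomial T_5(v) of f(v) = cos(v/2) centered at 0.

v^4/384 - v^2/8 + 1

Differentiate repeatedly and evaluate at the center.
f(0) = 1
f′(0) = 0
f′′(0) = -1/4
f′′′(0) = 0
f^(4)(0) = 1/16
f^(5)(0) = 0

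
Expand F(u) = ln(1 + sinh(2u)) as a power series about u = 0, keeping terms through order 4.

Plug the Maclaurin series of the inner function into that of the outer and collect terms.
F(0) = 0
F′(0) = 2
F′′(0) = -4
F′′′(0) = 24
F^(4)(0) = -160

-20*u^4/3 + 4*u^3 - 2*u^2 + 2*u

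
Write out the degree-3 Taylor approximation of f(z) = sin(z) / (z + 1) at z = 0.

5*z^3/6 - z^2 + z

Use 1/(1 - r) = Σ r^k on the denominator, then take the Cauchy product.
f(0) = 0
f′(0) = 1
f′′(0) = -2
f′′′(0) = 5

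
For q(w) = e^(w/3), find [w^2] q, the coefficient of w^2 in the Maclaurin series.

1/18

[w^0] = 1;  [w^1] = 1/3;  [w^2] = 1/18.
So c_2 = q′′(0)/2! = 1/18.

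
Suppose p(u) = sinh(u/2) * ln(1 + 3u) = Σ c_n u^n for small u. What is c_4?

73/16

Write out both Maclaurin series and multiply, keeping only the needed powers.
p(0) = 0
p′(0) = 0
p′′(0) = 3
p′′′(0) = -27/2
p^(4)(0) = 219/2
Then c_k = p^(k)(0)/k! gives each Taylor coefficient.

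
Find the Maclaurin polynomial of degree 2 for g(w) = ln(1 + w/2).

-w^2/8 + w/2

Use the known series and substitute for the argument.
[w^0] = 0;  [w^1] = 1/2;  [w^2] = -1/8.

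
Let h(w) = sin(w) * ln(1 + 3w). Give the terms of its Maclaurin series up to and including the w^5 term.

Multiply the two series term by term and collect like powers.
[w^0] = 0;  [w^1] = 0;  [w^2] = 3;  [w^3] = -9/2;  [w^4] = 17/2;  [w^5] = -39/2.

-39*w^5/2 + 17*w^4/2 - 9*w^3/2 + 3*w^2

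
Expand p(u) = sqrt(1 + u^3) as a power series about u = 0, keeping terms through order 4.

[u^0] = 1;  [u^1] = 0;  [u^2] = 0;  [u^3] = 1/2;  [u^4] = 0.

u^3/2 + 1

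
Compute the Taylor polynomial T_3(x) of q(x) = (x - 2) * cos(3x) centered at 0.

Distribute the polynomial across the series and collect like powers.
q(0) = -2
q′(0) = 1
q′′(0) = 18
q′′′(0) = -27

-9*x^3/2 + 9*x^2 + x - 2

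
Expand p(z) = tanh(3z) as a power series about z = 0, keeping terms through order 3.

-9*z^3 + 3*z

[z^0] = 0;  [z^1] = 3;  [z^2] = 0;  [z^3] = -9.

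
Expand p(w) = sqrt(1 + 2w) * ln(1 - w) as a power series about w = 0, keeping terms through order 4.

-5*w^4/6 - w^3/3 - 3*w^2/2 - w

Expand each factor separately, then convolve coefficients.
p(0) = 0
p′(0) = -1
p′′(0) = -3
p′′′(0) = -2
p^(4)(0) = -20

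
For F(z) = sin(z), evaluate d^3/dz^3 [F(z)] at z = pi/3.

-1/2

The coefficient of (z - pi/3)^3 in the expansion is -1/12, so F′′′(pi/3) = 3! * (-1/12) = -1/2.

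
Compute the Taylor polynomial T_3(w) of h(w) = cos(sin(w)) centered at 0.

1 - w^2/2

Compose series: expand the inner function first, then feed it into the outer expansion.
[w^0] = 1;  [w^1] = 0;  [w^2] = -1/2;  [w^3] = 0.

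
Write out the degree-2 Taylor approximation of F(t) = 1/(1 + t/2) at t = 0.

t^2/4 - t/2 + 1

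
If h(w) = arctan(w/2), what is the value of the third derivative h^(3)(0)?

The coefficient of w^3 in the expansion is -1/24, so h′′′(0) = 3! * (-1/24) = -1/4.

-1/4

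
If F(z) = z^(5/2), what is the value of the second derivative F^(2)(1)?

15/4

From the series, [(z - 1)^2] F = 15/8; multiply by 2! = 2 to get 15/4.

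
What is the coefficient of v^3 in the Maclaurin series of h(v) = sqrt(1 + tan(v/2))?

Compose series: expand the inner function first, then feed it into the outer expansion.
[v^0] = 1;  [v^1] = 1/4;  [v^2] = -1/32;  [v^3] = 11/384.
So c_3 = h′′′(0)/3! = 11/384.

11/384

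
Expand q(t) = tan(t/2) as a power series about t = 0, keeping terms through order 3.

t^3/24 + t/2

Use the known series and substitute for the argument.
q(0) = 0
q′(0) = 1/2
q′′(0) = 0
q′′′(0) = 1/4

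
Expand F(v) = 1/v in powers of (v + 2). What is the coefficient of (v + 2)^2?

-1/8

Apply the Taylor formula c_k = f^(k)(a)/k!.
[(v + 2)^0] = -1/2;  [(v + 2)^1] = -1/4;  [(v + 2)^2] = -1/8.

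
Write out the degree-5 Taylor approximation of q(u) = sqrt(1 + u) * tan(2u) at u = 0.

3701*u^5/960 + 35*u^4/24 + 29*u^3/12 + u^2 + 2*u

Write out both Maclaurin series and multiply, keeping only the needed powers.
q(0) = 0
q′(0) = 2
q′′(0) = 2
q′′′(0) = 29/2
q^(4)(0) = 35
q^(5)(0) = 3701/8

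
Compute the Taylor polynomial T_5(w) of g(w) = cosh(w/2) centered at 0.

g(0) = 1
g′(0) = 0
g′′(0) = 1/4
g′′′(0) = 0
g^(4)(0) = 1/16
g^(5)(0) = 0
The Taylor polynomial is Σ g^(k)(0)/k! · w^k.

w^4/384 + w^2/8 + 1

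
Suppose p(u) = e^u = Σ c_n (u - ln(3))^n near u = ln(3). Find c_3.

[(u - ln(3))^0] = 3;  [(u - ln(3))^1] = 3;  [(u - ln(3))^2] = 3/2;  [(u - ln(3))^3] = 1/2.
So c_3 = p′′′(ln(3))/3! = 1/2.

1/2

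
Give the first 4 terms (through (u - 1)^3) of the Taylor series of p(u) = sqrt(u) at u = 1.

(u - 1)^3/16 - (u - 1)^2/8 + (u - 1)/2 + 1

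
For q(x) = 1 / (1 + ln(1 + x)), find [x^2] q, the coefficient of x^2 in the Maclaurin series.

3/2

Use the geometric series for the reciprocal, then substitute.
q(0) = 1
q′(0) = -1
q′′(0) = 3
So c_2 = q′′(0)/2! = 3/2.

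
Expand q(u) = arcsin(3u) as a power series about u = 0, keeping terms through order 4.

9*u^3/2 + 3*u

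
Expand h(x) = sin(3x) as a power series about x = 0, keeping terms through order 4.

-9*x^3/2 + 3*x

Differentiate repeatedly and evaluate at the center.
h(0) = 0
h′(0) = 3
h′′(0) = 0
h′′′(0) = -27
h^(4)(0) = 0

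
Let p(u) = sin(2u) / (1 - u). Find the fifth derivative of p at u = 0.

112

Take the Cauchy product of the two expansions.
From the series, [u^5] p = 14/15; multiply by 5! = 120 to get 112.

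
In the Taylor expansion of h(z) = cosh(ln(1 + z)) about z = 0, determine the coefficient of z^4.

1/2

Substitute the inner expansion into the outer series and collect powers.
h(0) = 1
h′(0) = 0
h′′(0) = 1
h′′′(0) = -3
h^(4)(0) = 12
So c_4 = h^(4)(0)/4! = 1/2.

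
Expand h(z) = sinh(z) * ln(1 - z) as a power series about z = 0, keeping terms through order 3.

Write out both Maclaurin series and multiply, keeping only the needed powers.

-z^3/2 - z^2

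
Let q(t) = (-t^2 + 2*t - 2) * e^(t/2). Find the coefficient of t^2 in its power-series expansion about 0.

-1/4

Shift and add copies of the series according to the polynomial's terms.
So c_2 = q′′(0)/2! = -1/4.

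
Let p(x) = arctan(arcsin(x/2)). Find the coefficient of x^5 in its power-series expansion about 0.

13/3840

Plug the Maclaurin series of the inner function into that of the outer and collect terms.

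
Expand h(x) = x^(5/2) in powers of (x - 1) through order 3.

[(x - 1)^0] = 1;  [(x - 1)^1] = 5/2;  [(x - 1)^2] = 15/8;  [(x - 1)^3] = 5/16.

5*(x - 1)^3/16 + 15*(x - 1)^2/8 + 5*(x - 1)/2 + 1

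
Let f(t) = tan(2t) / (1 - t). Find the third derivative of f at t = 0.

28

Write out both Maclaurin series and multiply, keeping only the needed powers.
The coefficient of t^3 in the expansion is 14/3, so f′′′(0) = 3! * (14/3) = 28.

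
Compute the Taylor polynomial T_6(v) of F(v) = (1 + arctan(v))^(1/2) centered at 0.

-1489*v^6/46080 + 83*v^5/1280 + 17*v^4/384 - 5*v^3/48 - v^2/8 + v/2 + 1

Compose series: expand the inner function first, then feed it into the outer expansion.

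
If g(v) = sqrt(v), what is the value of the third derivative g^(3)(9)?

Compute the successive derivatives at the expansion point and divide by k!.
The coefficient of (v - 9)^3 in the expansion is 1/3888, so g′′′(9) = 3! * (1/3888) = 1/648.

1/648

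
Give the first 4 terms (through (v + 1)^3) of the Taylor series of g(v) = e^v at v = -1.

[(v + 1)^0] = e^(-1);  [(v + 1)^1] = e^(-1);  [(v + 1)^2] = e^(-1)/2;  [(v + 1)^3] = e^(-1)/6.

(v + 1)^3*e^(-1)/6 + (v + 1)^2*e^(-1)/2 + (v + 1)*e^(-1) + e^(-1)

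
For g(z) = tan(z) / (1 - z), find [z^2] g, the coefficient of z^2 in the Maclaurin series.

Take the Cauchy product of the two expansions.
g(0) = 0
g′(0) = 1
g′′(0) = 2
So c_2 = g′′(0)/2! = 1.

1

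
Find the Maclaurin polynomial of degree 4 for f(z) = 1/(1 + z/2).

f(0) = 1
f′(0) = -1/2
f′′(0) = 1/2
f′′′(0) = -3/4
f^(4)(0) = 3/2
Then c_k = f^(k)(0)/k! gives each Taylor coefficient.

z^4/16 - z^3/8 + z^2/4 - z/2 + 1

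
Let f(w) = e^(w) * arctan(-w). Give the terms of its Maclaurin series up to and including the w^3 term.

-w^3/6 - w^2 - w

Write out both Maclaurin series and multiply, keeping only the needed powers.
f(0) = 0
f′(0) = -1
f′′(0) = -2
f′′′(0) = -1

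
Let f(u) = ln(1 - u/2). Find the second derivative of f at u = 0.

The coefficient of u^2 in the expansion is -1/8, so f′′(0) = 2! * (-1/8) = -1/4.

-1/4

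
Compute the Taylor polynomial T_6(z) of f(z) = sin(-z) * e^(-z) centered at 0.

Take the Cauchy product of the two expansions.
[z^0] = 0;  [z^1] = -1;  [z^2] = 1;  [z^3] = -1/3;  [z^4] = 0;  [z^5] = 1/30;  [z^6] = -1/90.

-z^6/90 + z^5/30 - z^3/3 + z^2 - z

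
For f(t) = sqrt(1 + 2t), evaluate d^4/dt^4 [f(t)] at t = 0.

-15

Use the known series and substitute for the argument.
From the series, [t^4] f = -5/8; multiply by 4! = 24 to get -15.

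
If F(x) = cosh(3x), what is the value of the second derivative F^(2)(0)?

9

Apply the Taylor formula c_k = f^(k)(a)/k!.
The coefficient of x^2 in the expansion is 9/2, so F′′(0) = 2! * (9/2) = 9.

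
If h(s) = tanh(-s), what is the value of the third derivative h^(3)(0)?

2

From the series, [s^3] h = 1/3; multiply by 3! = 6 to get 2.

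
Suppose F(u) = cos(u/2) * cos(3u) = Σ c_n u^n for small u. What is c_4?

1513/384

Take the Cauchy product of the two expansions.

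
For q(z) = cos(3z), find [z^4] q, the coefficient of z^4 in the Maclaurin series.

27/8

q(0) = 1
q′(0) = 0
q′′(0) = -9
q′′′(0) = 0
q^(4)(0) = 81
So c_4 = q^(4)(0)/4! = 27/8.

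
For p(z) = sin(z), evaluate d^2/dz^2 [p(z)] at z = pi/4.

-sqrt(2)/2

The coefficient of (z - pi/4)^2 in the expansion is -sqrt(2)/4, so p′′(pi/4) = 2! * (-sqrt(2)/4) = -sqrt(2)/2.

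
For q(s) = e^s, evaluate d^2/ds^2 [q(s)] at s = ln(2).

2

Differentiate repeatedly and evaluate at the center.
The coefficient of (s - ln(2))^2 in the expansion is 1, so q′′(ln(2)) = 2! * (1) = 2.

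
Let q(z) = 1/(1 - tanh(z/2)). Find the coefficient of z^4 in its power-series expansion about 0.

1/48

Compose series: expand the inner function first, then feed it into the outer expansion.
q(0) = 1
q′(0) = 1/2
q′′(0) = 1/2
q′′′(0) = 1/2
q^(4)(0) = 1/2
So c_4 = q^(4)(0)/4! = 1/48.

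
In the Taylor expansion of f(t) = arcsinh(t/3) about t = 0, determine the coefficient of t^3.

-1/162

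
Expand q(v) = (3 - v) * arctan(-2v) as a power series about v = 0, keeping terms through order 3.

Multiply each power in the prefactor through the base expansion.
q(0) = 0
q′(0) = -6
q′′(0) = 4
q′′′(0) = 48
Then c_k = q^(k)(0)/k! gives each Taylor coefficient.

8*v^3 + 2*v^2 - 6*v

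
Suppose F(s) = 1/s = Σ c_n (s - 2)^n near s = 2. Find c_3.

-1/16

Use the known series and substitute for the argument.
[(s - 2)^0] = 1/2;  [(s - 2)^1] = -1/4;  [(s - 2)^2] = 1/8;  [(s - 2)^3] = -1/16.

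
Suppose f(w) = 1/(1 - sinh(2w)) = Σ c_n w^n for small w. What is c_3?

Plug the Maclaurin series of the inner function into that of the outer and collect terms.
f(0) = 1
f′(0) = 2
f′′(0) = 8
f′′′(0) = 56
The Taylor polynomial is Σ f^(k)(0)/k! · w^k.

28/3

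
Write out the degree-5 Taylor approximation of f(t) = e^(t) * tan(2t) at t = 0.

341*t^5/60 + 3*t^4 + 11*t^3/3 + 2*t^2 + 2*t

Multiply the two series term by term and collect like powers.
f(0) = 0
f′(0) = 2
f′′(0) = 4
f′′′(0) = 22
f^(4)(0) = 72
f^(5)(0) = 682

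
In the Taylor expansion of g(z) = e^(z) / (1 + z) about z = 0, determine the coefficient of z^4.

3/8

Expand each factor separately, then convolve coefficients.
[z^0] = 1;  [z^1] = 0;  [z^2] = 1/2;  [z^3] = -1/3;  [z^4] = 3/8.
So c_4 = g^(4)(0)/4! = 3/8.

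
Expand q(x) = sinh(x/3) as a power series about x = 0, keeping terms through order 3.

Use the known series and substitute for the argument.
q(0) = 0
q′(0) = 1/3
q′′(0) = 0
q′′′(0) = 1/27
The Taylor polynomial is Σ q^(k)(0)/k! · x^k.

x^3/162 + x/3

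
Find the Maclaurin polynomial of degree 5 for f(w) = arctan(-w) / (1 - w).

-13*w^5/15 - 2*w^4/3 - 2*w^3/3 - w^2 - w

Multiply the numerator's expansion by the denominator's geometric series.
f(0) = 0
f′(0) = -1
f′′(0) = -2
f′′′(0) = -4
f^(4)(0) = -16
f^(5)(0) = -104
Then c_k = f^(k)(0)/k! gives each Taylor coefficient.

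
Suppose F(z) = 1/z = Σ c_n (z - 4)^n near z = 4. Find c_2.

1/64

Use the known series and substitute for the argument.
F(4) = 1/4
F′(4) = -1/16
F′′(4) = 1/32
So c_2 = F′′(4)/2! = 1/64.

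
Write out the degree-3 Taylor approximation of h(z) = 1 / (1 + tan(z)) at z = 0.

Use the geometric series for the reciprocal, then substitute.
h(0) = 1
h′(0) = -1
h′′(0) = 2
h′′′(0) = -8
Dividing each by k! gives the coefficients c_0, ..., c_3.

-4*z^3/3 + z^2 - z + 1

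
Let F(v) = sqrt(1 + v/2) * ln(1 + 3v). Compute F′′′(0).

747/16

Take the Cauchy product of the two expansions.
The coefficient of v^3 in the expansion is 249/32, so F′′′(0) = 3! * (249/32) = 747/16.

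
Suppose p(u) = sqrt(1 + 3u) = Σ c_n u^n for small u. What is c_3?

c_3 = p′′′(0)/3! = 27/16.

27/16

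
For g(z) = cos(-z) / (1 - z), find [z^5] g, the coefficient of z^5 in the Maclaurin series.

13/24

Use 1/(1 - r) = Σ r^k on the denominator, then take the Cauchy product.
g(0) = 1
g′(0) = 1
g′′(0) = 1
g′′′(0) = 3
g^(4)(0) = 13
g^(5)(0) = 65
So c_5 = g^(5)(0)/5! = 13/24.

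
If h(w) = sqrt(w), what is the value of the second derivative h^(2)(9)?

-1/108

The coefficient of (w - 9)^2 in the expansion is -1/216, so h′′(9) = 2! * (-1/216) = -1/108.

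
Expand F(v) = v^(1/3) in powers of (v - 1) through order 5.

22*(v - 1)^5/729 - 10*(v - 1)^4/243 + 5*(v - 1)^3/81 - (v - 1)^2/9 + (v - 1)/3 + 1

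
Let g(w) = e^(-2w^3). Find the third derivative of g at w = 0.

-12

Use the known series and substitute for the argument.
From the series, [w^3] g = -2; multiply by 3! = 6 to get -12.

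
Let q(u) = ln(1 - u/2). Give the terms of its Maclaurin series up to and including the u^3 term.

-u^3/24 - u^2/8 - u/2

q(0) = 0
q′(0) = -1/2
q′′(0) = -1/4
q′′′(0) = -1/4
Then c_k = q^(k)(0)/k! gives each Taylor coefficient.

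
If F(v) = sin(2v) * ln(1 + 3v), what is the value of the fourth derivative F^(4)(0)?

Take the Cauchy product of the two expansions.
The coefficient of v^4 in the expansion is 14, so F^(4)(0) = 4! * (14) = 336.

336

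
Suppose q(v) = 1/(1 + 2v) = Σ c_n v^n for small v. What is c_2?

4

q(0) = 1
q′(0) = -2
q′′(0) = 8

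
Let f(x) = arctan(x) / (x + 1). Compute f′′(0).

-2

Use 1/(1 - r) = Σ r^k on the denominator, then take the Cauchy product.
The coefficient of x^2 in the expansion is -1, so f′′(0) = 2! * (-1) = -2.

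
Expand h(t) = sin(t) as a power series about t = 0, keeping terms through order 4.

-t^3/6 + t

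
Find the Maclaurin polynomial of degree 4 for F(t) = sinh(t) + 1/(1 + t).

t^4 - 5*t^3/6 + t^2 + 1

Expand each term separately and add.
F(0) = 1
F′(0) = 0
F′′(0) = 2
F′′′(0) = -5
F^(4)(0) = 24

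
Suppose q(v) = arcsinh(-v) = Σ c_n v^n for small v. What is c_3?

[v^0] = 0;  [v^1] = -1;  [v^2] = 0;  [v^3] = 1/6.

1/6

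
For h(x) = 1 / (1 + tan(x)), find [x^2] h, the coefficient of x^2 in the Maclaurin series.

Expand as Σ (-1)^k u^k with u equal to the inner function's series.
h(0) = 1
h′(0) = -1
h′′(0) = 2

1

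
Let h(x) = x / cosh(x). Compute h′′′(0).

-3

Divide the numerator series by the denominator series (power-series long division).
From the series, [x^3] h = -1/2; multiply by 3! = 6 to get -3.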